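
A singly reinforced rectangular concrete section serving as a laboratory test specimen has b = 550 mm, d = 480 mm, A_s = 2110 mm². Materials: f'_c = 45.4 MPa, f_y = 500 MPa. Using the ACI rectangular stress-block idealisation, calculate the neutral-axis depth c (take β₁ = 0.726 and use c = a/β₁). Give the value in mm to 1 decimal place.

c ≈ 68.5 mm

T = A_s f_y = 2110 × 500 = 1055000 N = 1055 kN.
Setting C = 0.85 f'_c a b equal to T: a = 1055000/(0.85 × 45.4 × 550) = 49.707 mm.
With β₁ = 0.726, c = a/β₁ = 49.707/0.726 = 68.5 mm.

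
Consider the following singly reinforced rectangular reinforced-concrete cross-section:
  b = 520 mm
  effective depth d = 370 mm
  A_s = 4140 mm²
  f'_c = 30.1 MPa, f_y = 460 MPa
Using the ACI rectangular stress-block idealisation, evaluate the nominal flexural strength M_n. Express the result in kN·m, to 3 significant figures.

M_n ≈ 568 kN·m

T = A_s f_y = 4140 × 460 = 1904400 N = 1904.4 kN.
From C = T: a = T/(0.85 f'_c b) = 1904400/(0.85 × 30.1 × 520) = 143.14 mm.
M_n = T(d − a/2) = 1904.4 kN × (370 − 71.57) mm = 568.33 kN·m.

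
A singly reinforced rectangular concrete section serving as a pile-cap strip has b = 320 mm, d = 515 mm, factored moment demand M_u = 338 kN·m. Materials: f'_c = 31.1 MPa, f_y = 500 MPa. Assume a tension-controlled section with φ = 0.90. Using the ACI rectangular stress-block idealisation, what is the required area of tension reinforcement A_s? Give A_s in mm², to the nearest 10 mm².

A_s ≈ 1610 mm²

M_n = M_u/φ = 338/0.90 = 375.556 kN·m.
With M_n = 0.85 f'_c a b (d − a/2), solve the quadratic for a:
a = d − √(d² − 2M_n/(0.85 f'_c b)) = 515 − √(515² − 2 × 375.556×10⁶/(0.85 × 31.1 × 320)) = 94.96 mm.
A_s = 0.85 f'_c a b / f_y = 0.85 × 31.1 × 94.96 × 320 / 500 = 1606.6 mm².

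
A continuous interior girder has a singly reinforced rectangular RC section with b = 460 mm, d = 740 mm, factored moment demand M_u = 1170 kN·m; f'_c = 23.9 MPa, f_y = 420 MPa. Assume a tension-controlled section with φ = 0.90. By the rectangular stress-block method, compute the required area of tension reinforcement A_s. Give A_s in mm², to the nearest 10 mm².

M_n = M_u/φ = 1170/0.90 = 1300 kN·m.
With M_n = 0.85 f'_c a b (d − a/2), solve the quadratic for a:
a = d − √(d² − 2M_n/(0.85 f'_c b)) = 740 − √(740² − 2 × 1300×10⁶/(0.85 × 23.9 × 460)) = 220.99 mm.
A_s = 0.85 f'_c a b / f_y = 0.85 × 23.9 × 220.99 × 460 / 420 = 4917.0 mm².

A_s ≈ 4920 mm²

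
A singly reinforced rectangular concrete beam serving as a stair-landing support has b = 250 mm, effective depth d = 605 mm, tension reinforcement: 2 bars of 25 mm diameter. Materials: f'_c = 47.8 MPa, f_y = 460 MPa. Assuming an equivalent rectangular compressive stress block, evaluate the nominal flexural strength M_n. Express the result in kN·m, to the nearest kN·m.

A_s = 2 × 491 = 982 mm².
T = A_s f_y = 982 × 460 = 451720 N = 451.72 kN.
From C = T: a = T/(0.85 f'_c b) = 451720/(0.85 × 47.8 × 250) = 44.47 mm.
M_n = T(d − a/2) = 451.72 kN × (605 − 22.235) mm = 263.25 kN·m.

M_n ≈ 263 kN·m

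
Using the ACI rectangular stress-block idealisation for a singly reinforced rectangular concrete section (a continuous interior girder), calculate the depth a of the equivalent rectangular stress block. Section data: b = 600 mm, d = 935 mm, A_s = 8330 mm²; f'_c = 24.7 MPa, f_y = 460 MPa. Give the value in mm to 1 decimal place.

T = A_s f_y = 8330 × 460 = 3831800 N = 3831.8 kN.
Setting C = 0.85 f'_c a b equal to T: a = 3831800/(0.85 × 24.7 × 600) = 304.2 mm.

a ≈ 304.2 mm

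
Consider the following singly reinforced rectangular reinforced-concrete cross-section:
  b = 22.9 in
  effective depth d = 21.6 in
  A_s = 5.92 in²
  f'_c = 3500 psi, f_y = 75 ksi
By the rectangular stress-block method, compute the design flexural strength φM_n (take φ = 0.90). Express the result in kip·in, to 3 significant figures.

φM_n ≈ 7330 kip·in

T = A_s f_y = 5.92 × 75 = 444 kips.
a = T/(0.85 f'_c b) = 444/(0.85 × 3.5 × 22.9) = 6.517 in.
M_n = T(d − a/2) = 444 × (21.6 − 3.2585) = 8143.6 kip·in.
φM_n = 0.90 × 8143.6 = 7329.2 kip·in.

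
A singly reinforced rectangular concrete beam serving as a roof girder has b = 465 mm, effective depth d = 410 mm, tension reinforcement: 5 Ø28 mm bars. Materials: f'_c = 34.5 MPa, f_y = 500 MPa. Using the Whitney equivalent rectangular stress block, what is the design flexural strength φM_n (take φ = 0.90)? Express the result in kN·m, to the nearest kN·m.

φM_n ≈ 490 kN·m

A_s = 5 × 616 = 3080 mm².
T = A_s f_y = 3080 × 500 = 1540000 N = 1540 kN.
From C = T: a = T/(0.85 f'_c b) = 1540000/(0.85 × 34.5 × 465) = 112.94 mm.
M_n = T(d − a/2) = 1540 kN × (410 − 56.47) mm = 544.44 kN·m.
φM_n = 0.90 × 544.44 = 490.00 kN·m.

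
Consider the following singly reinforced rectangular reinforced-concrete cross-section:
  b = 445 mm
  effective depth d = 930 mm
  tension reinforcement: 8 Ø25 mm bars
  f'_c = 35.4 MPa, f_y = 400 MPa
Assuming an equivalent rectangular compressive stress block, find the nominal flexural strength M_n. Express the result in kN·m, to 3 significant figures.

A_s = 8 × 491 = 3928 mm².
T = A_s f_y = 3928 × 400 = 1571200 N = 1571.2 kN.
From C = T: a = T/(0.85 f'_c b) = 1571200/(0.85 × 35.4 × 445) = 117.34 mm.
M_n = T(d − a/2) = 1571.2 kN × (930 − 58.67) mm = 1369.03 kN·m.

M_n ≈ 1370 kN·m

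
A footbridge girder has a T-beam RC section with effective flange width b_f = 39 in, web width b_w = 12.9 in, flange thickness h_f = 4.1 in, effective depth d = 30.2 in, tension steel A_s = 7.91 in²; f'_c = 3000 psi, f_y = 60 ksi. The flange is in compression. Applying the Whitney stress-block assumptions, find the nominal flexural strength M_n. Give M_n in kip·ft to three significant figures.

M_n ≈ 1100 kip·ft

Tension: T = A_s f_y = 7.91 × 60 = 474.6 kips.
Try a within the flange: a = T/(0.85 f'_c b_f) = 474.6/(0.85 × 3 × 39) = 4.772 in.
a = 4.772 > h_f = 4.1 in: the block extends into the web. Split into flange-overhang and web parts.
C_f = 0.85 f'_c (b_f − b_w) h_f = 0.85 × 3 × (39 − 12.9) × 4.1 = 272.9 kips.
Remaining web compression depth: a_w = (T − C_f)/(0.85 f'_c b_w) = (474.6 − 272.9)/(0.85 × 3 × 12.9) = 6.132 in.
M_n = C_f(d − h_f/2) + (T − C_f)(d − a_w/2) = 272.9 × (30.2 − 2.05) + 201.7 × (30.2 − 3.066) = 7682.1 + 5472.9 = 13155.0 kip·in.
M_n = 13155.0/12 = 1096.25 kip·ft.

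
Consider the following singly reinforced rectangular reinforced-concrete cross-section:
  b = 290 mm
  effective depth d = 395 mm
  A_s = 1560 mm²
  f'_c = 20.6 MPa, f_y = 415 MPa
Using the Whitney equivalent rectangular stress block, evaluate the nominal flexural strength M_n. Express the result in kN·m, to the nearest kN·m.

T = A_s f_y = 1560 × 415 = 647400 N = 647.4 kN.
From C = T: a = T/(0.85 f'_c b) = 647400/(0.85 × 20.6 × 290) = 127.49 mm.
M_n = T(d − a/2) = 647.4 kN × (395 − 63.745) mm = 214.45 kN·m.

M_n ≈ 214 kN·m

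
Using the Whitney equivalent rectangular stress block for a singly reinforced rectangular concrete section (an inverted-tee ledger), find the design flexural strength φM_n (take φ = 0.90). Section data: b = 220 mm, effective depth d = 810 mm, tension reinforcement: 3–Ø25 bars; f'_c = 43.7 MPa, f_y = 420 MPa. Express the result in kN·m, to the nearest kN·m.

A_s = 3 × 491 = 1473 mm².
T = A_s f_y = 1473 × 420 = 618660 N = 618.66 kN.
From C = T: a = T/(0.85 f'_c b) = 618660/(0.85 × 43.7 × 220) = 75.71 mm.
M_n = T(d − a/2) = 618.66 kN × (810 − 37.855) mm = 477.70 kN·m.
φM_n = 0.90 × 477.70 = 429.93 kN·m.

φM_n ≈ 430 kN·m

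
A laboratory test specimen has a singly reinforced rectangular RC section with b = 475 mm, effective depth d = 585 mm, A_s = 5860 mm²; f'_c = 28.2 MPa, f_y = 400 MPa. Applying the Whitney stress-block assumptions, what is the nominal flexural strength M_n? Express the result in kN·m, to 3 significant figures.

M_n ≈ 1130 kN·m

T = A_s f_y = 5860 × 400 = 2344000 N = 2344 kN.
From C = T: a = T/(0.85 f'_c b) = 2344000/(0.85 × 28.2 × 475) = 205.87 mm.
M_n = T(d − a/2) = 2344 kN × (585 − 102.935) mm = 1129.96 kN·m.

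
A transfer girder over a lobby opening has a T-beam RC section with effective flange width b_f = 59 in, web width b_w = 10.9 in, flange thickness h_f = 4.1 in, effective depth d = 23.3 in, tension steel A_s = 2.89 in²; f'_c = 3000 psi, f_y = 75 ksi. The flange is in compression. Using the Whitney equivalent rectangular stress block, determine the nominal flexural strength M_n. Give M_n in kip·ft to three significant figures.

M_n ≈ 408 kip·ft

Tension: T = A_s f_y = 2.89 × 75 = 216.75 kips.
Try a within the flange: a = T/(0.85 f'_c b_f) = 216.75/(0.85 × 3 × 59) = 1.441 in.
Since a = 1.441 ≤ h_f = 4.1 in, the stress block lies entirely in the flange; analyse as a rectangular beam of width b_f.
M_n = T(d − a/2) = 216.75 × (23.3 − 0.7205) = 4894.1 kip·in.
M_n = 4894.1/12 = 407.84 kip·ft.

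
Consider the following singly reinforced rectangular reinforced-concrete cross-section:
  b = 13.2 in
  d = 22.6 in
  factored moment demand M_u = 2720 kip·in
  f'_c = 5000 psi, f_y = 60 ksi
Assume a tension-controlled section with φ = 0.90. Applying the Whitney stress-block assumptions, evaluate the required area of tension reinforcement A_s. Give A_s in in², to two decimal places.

A_s ≈ 2.36 in²

M_n = M_u/φ = 2720/0.90 = 3022.22 kip·in.
From M_n = 0.85 f'_c a b (d − a/2):
a = d − √(d² − 2M_n/(0.85 f'_c b)) = 22.6 − √(22.6² − 2 × 3022.22/(0.85 × 5 × 13.2)) = 2.525 in.
A_s = 0.85 f'_c a b / f_y = 0.85 × 5 × 2.525 × 13.2 / 60 = 2.361 in².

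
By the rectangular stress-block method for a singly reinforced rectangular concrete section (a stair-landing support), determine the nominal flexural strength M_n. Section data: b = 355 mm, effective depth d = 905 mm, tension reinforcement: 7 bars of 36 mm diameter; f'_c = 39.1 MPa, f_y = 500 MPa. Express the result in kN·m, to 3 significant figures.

M_n ≈ 2690 kN·m

A_s = 7 × 1018 = 7126 mm².
T = A_s f_y = 7126 × 500 = 3563000 N = 3563 kN.
From C = T: a = T/(0.85 f'_c b) = 3563000/(0.85 × 39.1 × 355) = 301.99 mm.
M_n = T(d − a/2) = 3563 kN × (905 − 150.995) mm = 2686.52 kN·m.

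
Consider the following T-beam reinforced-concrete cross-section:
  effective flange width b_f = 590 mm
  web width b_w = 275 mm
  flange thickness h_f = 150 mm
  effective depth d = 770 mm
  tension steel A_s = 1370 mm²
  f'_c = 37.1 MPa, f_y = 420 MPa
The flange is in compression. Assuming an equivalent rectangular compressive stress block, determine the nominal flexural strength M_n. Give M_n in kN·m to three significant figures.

Tension: T = A_s f_y = 1370 × 420 = 575400 N.
Try a within the flange: a = T/(0.85 f'_c b_f) = 575400/(0.85 × 37.1 × 590) = 30.93 mm.
Since a = 30.93 ≤ h_f = 150 mm, the stress block lies entirely in the flange; analyse as a rectangular beam of width b_f.
M_n = T(d − a/2) = 575400 × (770 − 15.465) = 434.16 × 10⁶ N·mm.
M_n = 434.16 kN·m.

M_n ≈ 434 kN·m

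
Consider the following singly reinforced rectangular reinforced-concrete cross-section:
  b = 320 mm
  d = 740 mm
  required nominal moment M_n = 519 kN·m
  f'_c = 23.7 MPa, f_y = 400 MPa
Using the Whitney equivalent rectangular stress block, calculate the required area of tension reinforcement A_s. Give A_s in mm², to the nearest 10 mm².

A_s ≈ 1910 mm²

With M_n = 0.85 f'_c a b (d − a/2), solve the quadratic for a:
a = d − √(d² − 2M_n/(0.85 f'_c b)) = 740 − √(740² − 2 × 519×10⁶/(0.85 × 23.7 × 320)) = 118.24 mm.
A_s = 0.85 f'_c a b / f_y = 0.85 × 23.7 × 118.24 × 320 / 400 = 1905.6 mm².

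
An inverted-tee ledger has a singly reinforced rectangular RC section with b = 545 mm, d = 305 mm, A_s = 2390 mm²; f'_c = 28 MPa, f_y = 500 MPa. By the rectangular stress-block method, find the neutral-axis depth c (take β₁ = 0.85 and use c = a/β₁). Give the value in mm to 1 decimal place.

c ≈ 108.4 mm

T = A_s f_y = 2390 × 500 = 1195000 N = 1195 kN.
Setting C = 0.85 f'_c a b equal to T: a = 1195000/(0.85 × 28 × 545) = 92.129 mm.
With β₁ = 0.85, c = a/β₁ = 92.129/0.85 = 108.4 mm.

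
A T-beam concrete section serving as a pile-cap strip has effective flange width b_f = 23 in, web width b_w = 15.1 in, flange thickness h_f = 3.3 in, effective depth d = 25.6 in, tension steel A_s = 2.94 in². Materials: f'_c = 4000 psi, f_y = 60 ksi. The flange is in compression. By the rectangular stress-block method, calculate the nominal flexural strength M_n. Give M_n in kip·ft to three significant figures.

Tension: T = A_s f_y = 2.94 × 60 = 176.4 kips.
Try a within the flange: a = T/(0.85 f'_c b_f) = 176.4/(0.85 × 4 × 23) = 2.256 in.
Since a = 2.256 ≤ h_f = 3.3 in, the stress block lies entirely in the flange; analyse as a rectangular beam of width b_f.
M_n = T(d − a/2) = 176.4 × (25.6 − 1.128) = 4316.9 kip·in.
M_n = 4316.9/12 = 359.74 kip·ft.

M_n ≈ 360 kip·ft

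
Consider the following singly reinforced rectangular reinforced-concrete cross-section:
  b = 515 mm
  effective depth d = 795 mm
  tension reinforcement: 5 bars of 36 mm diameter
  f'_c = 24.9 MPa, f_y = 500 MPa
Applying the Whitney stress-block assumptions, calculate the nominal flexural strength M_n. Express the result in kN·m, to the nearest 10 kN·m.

A_s = 5 × 1018 = 5090 mm².
T = A_s f_y = 5090 × 500 = 2545000 N = 2545 kN.
From C = T: a = T/(0.85 f'_c b) = 2545000/(0.85 × 24.9 × 515) = 233.49 mm.
M_n = T(d − a/2) = 2545 kN × (795 − 116.745) mm = 1726.16 kN·m.

M_n ≈ 1730 kN·m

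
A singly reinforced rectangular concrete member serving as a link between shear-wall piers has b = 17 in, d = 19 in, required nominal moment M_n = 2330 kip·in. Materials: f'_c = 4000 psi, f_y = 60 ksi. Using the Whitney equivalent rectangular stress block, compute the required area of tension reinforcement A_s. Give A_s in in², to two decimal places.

A_s ≈ 2.17 in²

From M_n = 0.85 f'_c a b (d − a/2):
a = d − √(d² − 2M_n/(0.85 f'_c b)) = 19 − √(19² − 2 × 2330/(0.85 × 4 × 17)) = 2.256 in.
A_s = 0.85 f'_c a b / f_y = 0.85 × 4 × 2.256 × 17 / 60 = 2.173 in².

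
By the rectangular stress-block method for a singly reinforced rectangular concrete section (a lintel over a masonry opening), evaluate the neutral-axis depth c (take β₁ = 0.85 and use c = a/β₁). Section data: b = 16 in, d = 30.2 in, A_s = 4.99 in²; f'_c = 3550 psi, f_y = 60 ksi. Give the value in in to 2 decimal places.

c ≈ 7.30 in

T = A_s f_y = 4.99 × 60 = 299.4 kips.
a = T/(0.85 f'_c b) = 299.4/(0.85 × 3.55 × 16) = 6.2013 in.
With β₁ = 0.85, c = a/β₁ = 6.2013/0.85 = 7.30 in.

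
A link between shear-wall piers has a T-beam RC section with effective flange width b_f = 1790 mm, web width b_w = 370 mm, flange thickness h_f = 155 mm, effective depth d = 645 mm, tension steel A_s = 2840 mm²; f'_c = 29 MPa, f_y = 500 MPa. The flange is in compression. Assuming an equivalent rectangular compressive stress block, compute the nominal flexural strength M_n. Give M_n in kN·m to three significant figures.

M_n ≈ 893 kN·m

Tension: T = A_s f_y = 2840 × 500 = 1420000 N.
Try a within the flange: a = T/(0.85 f'_c b_f) = 1420000/(0.85 × 29 × 1790) = 32.18 mm.
Since a = 32.18 ≤ h_f = 155 mm, the stress block lies entirely in the flange; analyse as a rectangular beam of width b_f.
M_n = T(d − a/2) = 1420000 × (645 − 16.09) = 893.05 × 10⁶ N·mm.
M_n = 893.05 kN·m.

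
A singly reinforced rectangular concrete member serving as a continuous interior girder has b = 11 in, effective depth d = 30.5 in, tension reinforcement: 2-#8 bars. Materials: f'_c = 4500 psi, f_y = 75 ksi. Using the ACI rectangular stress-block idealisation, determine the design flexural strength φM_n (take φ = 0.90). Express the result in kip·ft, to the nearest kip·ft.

φM_n ≈ 259 kip·ft

A_s = 2 × 0.79 = 1.58 in².
T = A_s f_y = 1.58 × 75 = 118.5 kips.
a = T/(0.85 f'_c b) = 118.5/(0.85 × 4.5 × 11) = 2.816 in.
M_n = T(d − a/2) = 118.5 × (30.5 − 1.408) = 3447.4 kip·in = 3447.4/12 = 287.28 kip·ft.
φM_n = 0.90 × 287.28 = 258.55 kip·ft.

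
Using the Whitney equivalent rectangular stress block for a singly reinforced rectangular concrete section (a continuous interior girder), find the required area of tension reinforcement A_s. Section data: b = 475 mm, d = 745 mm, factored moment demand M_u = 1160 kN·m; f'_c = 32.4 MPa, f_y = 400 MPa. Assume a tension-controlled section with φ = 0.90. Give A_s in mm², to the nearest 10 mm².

M_n = M_u/φ = 1160/0.90 = 1288.89 kN·m.
With M_n = 0.85 f'_c a b (d − a/2), solve the quadratic for a:
a = d − √(d² − 2M_n/(0.85 f'_c b)) = 745 − √(745² − 2 × 1288.89×10⁶/(0.85 × 32.4 × 475)) = 146.69 mm.
A_s = 0.85 f'_c a b / f_y = 0.85 × 32.4 × 146.69 × 475 / 400 = 4797.3 mm².

A_s ≈ 4800 mm²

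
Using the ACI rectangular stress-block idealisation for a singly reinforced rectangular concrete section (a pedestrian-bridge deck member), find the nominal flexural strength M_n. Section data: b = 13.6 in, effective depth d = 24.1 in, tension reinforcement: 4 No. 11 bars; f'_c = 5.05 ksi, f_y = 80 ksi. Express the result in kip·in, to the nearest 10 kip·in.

M_n ≈ 9900 kip·in

A_s = 4 × 1.56 = 6.24 in².
T = A_s f_y = 6.24 × 80 = 499.2 kips.
a = T/(0.85 f'_c b) = 499.2/(0.85 × 5.05 × 13.6) = 8.551 in.
M_n = T(d − a/2) = 499.2 × (24.1 − 4.2755) = 9896.4 kip·in.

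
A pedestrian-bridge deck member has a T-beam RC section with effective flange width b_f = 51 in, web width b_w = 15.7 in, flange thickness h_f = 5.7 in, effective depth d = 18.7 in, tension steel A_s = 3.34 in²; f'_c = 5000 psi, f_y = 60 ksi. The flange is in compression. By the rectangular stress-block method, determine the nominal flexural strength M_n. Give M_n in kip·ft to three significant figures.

M_n ≈ 305 kip·ft

Tension: T = A_s f_y = 3.34 × 60 = 200.4 kips.
Try a within the flange: a = T/(0.85 f'_c b_f) = 200.4/(0.85 × 5 × 51) = 0.925 in.
Since a = 0.925 ≤ h_f = 5.7 in, the stress block lies entirely in the flange; analyse as a rectangular beam of width b_f.
M_n = T(d − a/2) = 200.4 × (18.7 − 0.4625) = 3654.8 kip·in.
M_n = 3654.8/12 = 304.57 kip·ft.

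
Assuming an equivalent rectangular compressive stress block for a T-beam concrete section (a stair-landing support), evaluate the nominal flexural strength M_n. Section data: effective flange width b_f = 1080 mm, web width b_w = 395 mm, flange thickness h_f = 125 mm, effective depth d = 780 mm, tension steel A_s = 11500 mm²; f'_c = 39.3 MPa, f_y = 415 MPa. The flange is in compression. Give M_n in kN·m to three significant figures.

M_n ≈ 3410 kN·m

Tension: T = A_s f_y = 11500 × 415 = 4772500 N.
Try a within the flange: a = T/(0.85 f'_c b_f) = 4772500/(0.85 × 39.3 × 1080) = 132.29 mm.
a = 132.29 > h_f = 125 mm: the block extends into the web. Split into flange-overhang and web parts.
C_f = 0.85 f'_c (b_f − b_w) h_f = 0.85 × 39.3 × (1080 − 395) × 125 = 2860303 N.
Remaining web compression depth: a_w = (T − C_f)/(0.85 f'_c b_w) = (4772500 − 2860303)/(0.85 × 39.3 × 395) = 144.92 mm.
M_n = C_f(d − h_f/2) + (T − C_f)(d − a_w/2) = 2860303 × (780 − 62.5) + 1912197 × (780 − 72.46) = 2052.27 + 1352.96 = 3405.23 × 10⁶ N·mm.
M_n = 3405.23 kN·m.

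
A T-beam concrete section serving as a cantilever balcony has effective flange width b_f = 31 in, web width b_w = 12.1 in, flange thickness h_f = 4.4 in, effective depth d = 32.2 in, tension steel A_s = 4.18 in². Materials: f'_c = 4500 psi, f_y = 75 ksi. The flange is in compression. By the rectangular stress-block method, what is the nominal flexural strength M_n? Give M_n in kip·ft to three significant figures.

Tension: T = A_s f_y = 4.18 × 75 = 313.5 kips.
Try a within the flange: a = T/(0.85 f'_c b_f) = 313.5/(0.85 × 4.5 × 31) = 2.644 in.
Since a = 2.644 ≤ h_f = 4.4 in, the stress block lies entirely in the flange; analyse as a rectangular beam of width b_f.
M_n = T(d − a/2) = 313.5 × (32.2 − 1.322) = 9680.3 kip·in.
M_n = 9680.3/12 = 806.69 kip·ft.

M_n ≈ 807 kip·ft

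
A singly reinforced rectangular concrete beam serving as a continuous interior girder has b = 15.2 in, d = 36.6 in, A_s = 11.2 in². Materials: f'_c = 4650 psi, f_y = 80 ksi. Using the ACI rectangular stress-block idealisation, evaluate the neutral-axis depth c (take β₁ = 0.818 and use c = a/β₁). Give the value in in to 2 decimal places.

c ≈ 18.23 in

T = A_s f_y = 11.2 × 80 = 896 kips.
a = T/(0.85 f'_c b) = 896/(0.85 × 4.65 × 15.2) = 14.9139 in.
With β₁ = 0.818, c = a/β₁ = 14.9139/0.818 = 18.23 in.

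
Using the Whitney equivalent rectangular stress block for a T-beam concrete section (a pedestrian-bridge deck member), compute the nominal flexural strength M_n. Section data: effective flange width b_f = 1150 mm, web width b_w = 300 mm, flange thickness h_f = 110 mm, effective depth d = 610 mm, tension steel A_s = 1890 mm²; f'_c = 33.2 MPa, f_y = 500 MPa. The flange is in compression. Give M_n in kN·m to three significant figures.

M_n ≈ 563 kN·m

Tension: T = A_s f_y = 1890 × 500 = 945000 N.
Try a within the flange: a = T/(0.85 f'_c b_f) = 945000/(0.85 × 33.2 × 1150) = 29.12 mm.
Since a = 29.12 ≤ h_f = 110 mm, the stress block lies entirely in the flange; analyse as a rectangular beam of width b_f.
M_n = T(d − a/2) = 945000 × (610 − 14.56) = 562.69 × 10⁶ N·mm.
M_n = 562.69 kN·m.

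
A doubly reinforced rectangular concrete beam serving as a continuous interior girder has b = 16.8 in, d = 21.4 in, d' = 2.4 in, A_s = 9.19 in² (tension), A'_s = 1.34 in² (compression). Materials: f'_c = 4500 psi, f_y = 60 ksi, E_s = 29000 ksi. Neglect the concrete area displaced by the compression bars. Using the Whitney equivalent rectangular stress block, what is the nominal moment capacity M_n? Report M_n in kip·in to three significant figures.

Assume both steels yield.
a = (A_s − A'_s) f_y/(0.85 f'_c b) = (9.19 − 1.34) × 60/(0.85 × 4.5 × 16.8) = 7.330 in.
c = a/β₁ = 7.330/0.825 = 8.885 in; ε'_s = 0.003(c − d')/c = 0.0022 ≥ ε_y = 0.0021, so the compression steel yields.
M_n = (A_s − A'_s) f_y (d − a/2) + A'_s f_y (d − d') = 471 × (21.4 − 3.665) + 80.4 × (21.4 − 2.4) = 8353.2 + 1527.6 = 9880.8 kip·in.

M_n ≈ 9880 kip·in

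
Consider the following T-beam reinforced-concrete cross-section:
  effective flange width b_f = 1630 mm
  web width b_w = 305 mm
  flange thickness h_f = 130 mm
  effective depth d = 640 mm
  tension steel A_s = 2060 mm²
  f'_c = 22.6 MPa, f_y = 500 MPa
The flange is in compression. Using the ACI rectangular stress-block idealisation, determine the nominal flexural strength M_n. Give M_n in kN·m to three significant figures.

M_n ≈ 642 kN·m

Tension: T = A_s f_y = 2060 × 500 = 1030000 N.
Try a within the flange: a = T/(0.85 f'_c b_f) = 1030000/(0.85 × 22.6 × 1630) = 32.89 mm.
Since a = 32.89 ≤ h_f = 130 mm, the stress block lies entirely in the flange; analyse as a rectangular beam of width b_f.
M_n = T(d − a/2) = 1030000 × (640 − 16.445) = 642.26 × 10⁶ N·mm.
M_n = 642.26 kN·m.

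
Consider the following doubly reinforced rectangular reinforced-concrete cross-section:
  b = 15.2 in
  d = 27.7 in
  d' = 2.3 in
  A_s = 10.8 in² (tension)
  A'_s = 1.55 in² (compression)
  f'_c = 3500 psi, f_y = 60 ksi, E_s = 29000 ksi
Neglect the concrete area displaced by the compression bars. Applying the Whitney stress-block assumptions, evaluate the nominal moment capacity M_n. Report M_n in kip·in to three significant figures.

Assume both steels yield.
a = (A_s − A'_s) f_y/(0.85 f'_c b) = (10.8 − 1.55) × 60/(0.85 × 3.5 × 15.2) = 12.273 in.
c = a/β₁ = 12.273/0.85 = 14.439 in; ε'_s = 0.003(c − d')/c = 0.0025 ≥ ε_y = 0.0021, so the compression steel yields.
M_n = (A_s − A'_s) f_y (d − a/2) + A'_s f_y (d − d') = 555 × (27.7 − 6.1365) + 93 × (27.7 − 2.3) = 11967.7 + 2362.2 = 14329.9 kip·in.

M_n ≈ 14300 kip·in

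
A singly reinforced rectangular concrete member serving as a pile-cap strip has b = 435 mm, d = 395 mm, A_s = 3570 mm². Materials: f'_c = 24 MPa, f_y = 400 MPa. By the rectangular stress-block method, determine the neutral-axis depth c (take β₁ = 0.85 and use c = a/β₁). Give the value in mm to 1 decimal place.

c ≈ 189.3 mm

T = A_s f_y = 3570 × 400 = 1428000 N = 1428 kN.
Setting C = 0.85 f'_c a b equal to T: a = 1428000/(0.85 × 24 × 435) = 160.920 mm.
With β₁ = 0.85, c = a/β₁ = 160.920/0.85 = 189.3 mm.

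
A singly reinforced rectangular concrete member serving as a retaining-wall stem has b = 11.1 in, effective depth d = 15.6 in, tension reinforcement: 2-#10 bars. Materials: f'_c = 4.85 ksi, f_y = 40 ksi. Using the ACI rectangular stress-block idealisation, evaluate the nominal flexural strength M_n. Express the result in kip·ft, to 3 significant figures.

M_n ≈ 123 kip·ft

A_s = 2 × 1.27 = 2.54 in².
T = A_s f_y = 2.54 × 40 = 101.6 kips.
a = T/(0.85 f'_c b) = 101.6/(0.85 × 4.85 × 11.1) = 2.220 in.
M_n = T(d − a/2) = 101.6 × (15.6 − 1.11) = 1472.2 kip·in = 1472.2/12 = 122.68 kip·ft.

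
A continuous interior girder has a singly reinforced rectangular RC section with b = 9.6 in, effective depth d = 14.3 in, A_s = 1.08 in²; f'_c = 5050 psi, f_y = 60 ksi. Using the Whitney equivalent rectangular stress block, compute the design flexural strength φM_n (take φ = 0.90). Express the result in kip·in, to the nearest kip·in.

φM_n ≈ 788 kip·in

T = A_s f_y = 1.08 × 60 = 64.8 kips.
a = T/(0.85 f'_c b) = 64.8/(0.85 × 5.05 × 9.6) = 1.573 in.
M_n = T(d − a/2) = 64.8 × (14.3 − 0.7865) = 875.7 kip·in.
φM_n = 0.90 × 875.7 = 788.1 kip·in.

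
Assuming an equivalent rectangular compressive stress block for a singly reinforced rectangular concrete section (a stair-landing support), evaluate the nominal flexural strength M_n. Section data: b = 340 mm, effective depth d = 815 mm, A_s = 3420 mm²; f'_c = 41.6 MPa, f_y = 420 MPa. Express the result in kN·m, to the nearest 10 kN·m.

T = A_s f_y = 3420 × 420 = 1436400 N = 1436.4 kN.
From C = T: a = T/(0.85 f'_c b) = 1436400/(0.85 × 41.6 × 340) = 119.48 mm.
M_n = T(d − a/2) = 1436.4 kN × (815 − 59.74) mm = 1084.86 kN·m.

M_n ≈ 1080 kN·m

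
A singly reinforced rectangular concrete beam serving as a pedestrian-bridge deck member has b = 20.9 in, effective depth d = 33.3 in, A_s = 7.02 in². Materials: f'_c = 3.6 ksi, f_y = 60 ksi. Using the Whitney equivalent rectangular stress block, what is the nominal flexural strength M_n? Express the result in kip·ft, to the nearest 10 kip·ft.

M_n ≈ 1050 kip·ft

T = A_s f_y = 7.02 × 60 = 421.2 kips.
a = T/(0.85 f'_c b) = 421.2/(0.85 × 3.6 × 20.9) = 6.586 in.
M_n = T(d − a/2) = 421.2 × (33.3 − 3.293) = 12638.9 kip·in = 12638.9/12 = 1053.24 kip·ft.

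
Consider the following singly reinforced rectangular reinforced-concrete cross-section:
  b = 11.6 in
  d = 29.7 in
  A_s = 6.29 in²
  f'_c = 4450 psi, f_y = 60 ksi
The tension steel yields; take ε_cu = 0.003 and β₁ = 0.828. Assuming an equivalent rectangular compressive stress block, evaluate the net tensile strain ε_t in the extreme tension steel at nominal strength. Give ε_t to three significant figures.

a = A_s f_y/(0.85 f'_c b) = 8.601 in.
β₁ = 0.828, so c = a/β₁ = 8.601/0.828 = 10.388 in.
From the linear strain diagram with ε_cu = 0.003: ε_t = 0.003 (d − c)/c = 0.003 × (29.7 − 10.388)/10.388 = 0.00558.
Since ε_t ≥ 0.005, the section is tension-controlled.

ε_t ≈ 0.00558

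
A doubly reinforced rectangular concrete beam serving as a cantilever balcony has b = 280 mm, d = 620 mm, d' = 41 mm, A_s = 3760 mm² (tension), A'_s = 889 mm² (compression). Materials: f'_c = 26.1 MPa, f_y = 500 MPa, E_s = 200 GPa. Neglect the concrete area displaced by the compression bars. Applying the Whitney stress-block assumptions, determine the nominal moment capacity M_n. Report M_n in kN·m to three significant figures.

M_n ≈ 982 kN·m

Assume both tension and compression steel yield.
Net tension couple steel: A_s − A'_s = 2871 mm².
a = (A_s − A'_s) f_y / (0.85 f'_c b) = 1435500/(0.85 × 26.1 × 280) = 231.09 mm.
c = a/β₁ = 231.09/0.85 = 271.87 mm; ε'_s = 0.003(c − d')/c = 0.0025 ≥ f_y/E_s = 0.0025, so compression steel does yield.
M_n = (A_s − A'_s) f_y (d − a/2) + A'_s f_y (d − d') = [1435500 × (620 − 115.545) + 444500 × (620 − 41)] × 10⁻⁶ = 724.15 + 257.37 = 981.52 kN·m.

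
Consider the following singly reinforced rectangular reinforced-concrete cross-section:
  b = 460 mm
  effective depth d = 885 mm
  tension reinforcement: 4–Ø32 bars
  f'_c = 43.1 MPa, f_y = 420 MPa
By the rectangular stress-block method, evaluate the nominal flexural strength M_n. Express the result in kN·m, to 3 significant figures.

A_s = 4 × 804 = 3216 mm².
T = A_s f_y = 3216 × 420 = 1350720 N = 1350.72 kN.
From C = T: a = T/(0.85 f'_c b) = 1350720/(0.85 × 43.1 × 460) = 80.15 mm.
M_n = T(d − a/2) = 1350.72 kN × (885 − 40.075) mm = 1141.26 kN·m.

M_n ≈ 1140 kN·m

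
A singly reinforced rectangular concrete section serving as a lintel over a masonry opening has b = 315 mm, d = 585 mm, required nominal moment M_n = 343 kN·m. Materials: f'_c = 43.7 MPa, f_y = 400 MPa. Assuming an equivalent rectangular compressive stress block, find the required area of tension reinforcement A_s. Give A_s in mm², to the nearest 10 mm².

A_s ≈ 1530 mm²

With M_n = 0.85 f'_c a b (d − a/2), solve the quadratic for a:
a = d − √(d² − 2M_n/(0.85 f'_c b)) = 585 − √(585² − 2 × 343×10⁶/(0.85 × 43.7 × 315)) = 52.46 mm.
A_s = 0.85 f'_c a b / f_y = 0.85 × 43.7 × 52.46 × 315 / 400 = 1534.5 mm².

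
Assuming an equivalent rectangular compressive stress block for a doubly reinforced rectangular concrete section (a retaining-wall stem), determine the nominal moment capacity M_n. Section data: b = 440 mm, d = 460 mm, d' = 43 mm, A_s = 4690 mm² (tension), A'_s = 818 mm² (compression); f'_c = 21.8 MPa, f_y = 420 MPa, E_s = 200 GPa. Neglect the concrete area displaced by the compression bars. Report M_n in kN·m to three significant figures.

Assume both tension and compression steel yield.
Net tension couple steel: A_s − A'_s = 3872 mm².
a = (A_s − A'_s) f_y / (0.85 f'_c b) = 1626240/(0.85 × 21.8 × 440) = 199.46 mm.
c = a/β₁ = 199.46/0.85 = 234.66 mm; ε'_s = 0.003(c − d')/c = 0.0025 ≥ f_y/E_s = 0.0021, so compression steel does yield.
M_n = (A_s − A'_s) f_y (d − a/2) + A'_s f_y (d − d') = [1626240 × (460 − 99.73) + 343560 × (460 − 43)] × 10⁻⁶ = 585.89 + 143.26 = 729.15 kN·m.

M_n ≈ 729 kN·m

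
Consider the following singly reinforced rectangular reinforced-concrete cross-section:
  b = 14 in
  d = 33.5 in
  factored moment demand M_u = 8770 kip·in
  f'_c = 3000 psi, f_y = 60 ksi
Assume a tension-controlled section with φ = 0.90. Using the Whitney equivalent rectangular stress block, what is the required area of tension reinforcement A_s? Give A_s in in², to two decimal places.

M_n = M_u/φ = 8770/0.90 = 9744.44 kip·in.
From M_n = 0.85 f'_c a b (d − a/2):
a = d − √(d² − 2M_n/(0.85 f'_c b)) = 33.5 − √(33.5² − 2 × 9744.44/(0.85 × 3 × 14)) = 9.493 in.
A_s = 0.85 f'_c a b / f_y = 0.85 × 3 × 9.493 × 14 / 60 = 5.648 in².

A_s ≈ 5.65 in²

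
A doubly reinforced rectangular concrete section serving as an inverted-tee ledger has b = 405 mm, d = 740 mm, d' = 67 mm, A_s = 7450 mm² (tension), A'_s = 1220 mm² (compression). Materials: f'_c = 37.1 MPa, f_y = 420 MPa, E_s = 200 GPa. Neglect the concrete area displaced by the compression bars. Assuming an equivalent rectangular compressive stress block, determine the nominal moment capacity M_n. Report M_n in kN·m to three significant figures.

M_n ≈ 2010 kN·m

Assume both tension and compression steel yield.
Net tension couple steel: A_s − A'_s = 6230 mm².
a = (A_s − A'_s) f_y / (0.85 f'_c b) = 2616600/(0.85 × 37.1 × 405) = 204.88 mm.
c = a/β₁ = 204.88/0.785 = 260.99 mm; ε'_s = 0.003(c − d')/c = 0.0022 ≥ f_y/E_s = 0.0021, so compression steel does yield.
M_n = (A_s − A'_s) f_y (d − a/2) + A'_s f_y (d − d') = [2616600 × (740 − 102.44) + 512400 × (740 − 67)] × 10⁻⁶ = 1668.24 + 344.85 = 2013.09 kN·m.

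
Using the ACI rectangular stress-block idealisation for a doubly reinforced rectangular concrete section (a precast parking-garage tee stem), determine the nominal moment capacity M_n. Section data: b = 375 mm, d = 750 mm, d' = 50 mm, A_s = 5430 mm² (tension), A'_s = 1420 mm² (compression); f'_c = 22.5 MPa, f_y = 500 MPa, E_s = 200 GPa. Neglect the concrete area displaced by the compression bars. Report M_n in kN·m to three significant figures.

M_n ≈ 1720 kN·m

Assume both tension and compression steel yield.
Net tension couple steel: A_s − A'_s = 4010 mm².
a = (A_s − A'_s) f_y / (0.85 f'_c b) = 2005000/(0.85 × 22.5 × 375) = 279.56 mm.
c = a/β₁ = 279.56/0.85 = 328.89 mm; ε'_s = 0.003(c − d')/c = 0.0025 ≥ f_y/E_s = 0.0025, so compression steel does yield.
M_n = (A_s − A'_s) f_y (d − a/2) + A'_s f_y (d − d') = [2005000 × (750 − 139.78) + 710000 × (750 − 50)] × 10⁻⁶ = 1223.49 + 497.00 = 1720.49 kN·m.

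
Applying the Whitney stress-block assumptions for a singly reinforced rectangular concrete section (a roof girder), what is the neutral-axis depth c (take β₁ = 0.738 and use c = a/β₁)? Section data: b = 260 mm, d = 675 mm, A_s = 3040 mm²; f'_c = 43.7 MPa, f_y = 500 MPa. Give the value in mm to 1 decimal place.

c ≈ 213.3 mm

T = A_s f_y = 3040 × 500 = 1520000 N = 1520 kN.
Setting C = 0.85 f'_c a b equal to T: a = 1520000/(0.85 × 43.7 × 260) = 157.387 mm.
With β₁ = 0.738, c = a/β₁ = 157.387/0.738 = 213.3 mm.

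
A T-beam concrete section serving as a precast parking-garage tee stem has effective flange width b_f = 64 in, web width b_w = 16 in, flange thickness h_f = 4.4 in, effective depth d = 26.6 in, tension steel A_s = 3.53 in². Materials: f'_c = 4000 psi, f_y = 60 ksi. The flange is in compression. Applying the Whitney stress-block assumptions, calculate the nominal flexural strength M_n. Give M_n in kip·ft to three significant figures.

Tension: T = A_s f_y = 3.53 × 60 = 211.8 kips.
Try a within the flange: a = T/(0.85 f'_c b_f) = 211.8/(0.85 × 4 × 64) = 0.973 in.
Since a = 0.973 ≤ h_f = 4.4 in, the stress block lies entirely in the flange; analyse as a rectangular beam of width b_f.
M_n = T(d − a/2) = 211.8 × (26.6 − 0.4865) = 5530.8 kip·in.
M_n = 5530.8/12 = 460.90 kip·ft.

M_n ≈ 461 kip·ft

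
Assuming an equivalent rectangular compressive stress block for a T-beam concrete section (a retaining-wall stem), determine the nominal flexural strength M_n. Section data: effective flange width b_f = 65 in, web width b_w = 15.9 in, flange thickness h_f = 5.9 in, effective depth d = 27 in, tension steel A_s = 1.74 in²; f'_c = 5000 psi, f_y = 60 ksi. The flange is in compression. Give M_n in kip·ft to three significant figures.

Tension: T = A_s f_y = 1.74 × 60 = 104.4 kips.
Try a within the flange: a = T/(0.85 f'_c b_f) = 104.4/(0.85 × 5 × 65) = 0.378 in.
Since a = 0.378 ≤ h_f = 5.9 in, the stress block lies entirely in the flange; analyse as a rectangular beam of width b_f.
M_n = T(d − a/2) = 104.4 × (27 − 0.189) = 2799.1 kip·in.
M_n = 2799.1/12 = 233.26 kip·ft.

M_n ≈ 233 kip·ft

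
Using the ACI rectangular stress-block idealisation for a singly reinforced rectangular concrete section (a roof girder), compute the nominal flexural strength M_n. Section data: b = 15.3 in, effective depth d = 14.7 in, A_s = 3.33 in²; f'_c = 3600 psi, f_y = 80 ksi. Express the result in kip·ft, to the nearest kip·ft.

M_n ≈ 263 kip·ft

T = A_s f_y = 3.33 × 80 = 266.4 kips.
a = T/(0.85 f'_c b) = 266.4/(0.85 × 3.6 × 15.3) = 5.690 in.
M_n = T(d − a/2) = 266.4 × (14.7 − 2.845) = 3158.2 kip·in = 3158.2/12 = 263.18 kip·ft.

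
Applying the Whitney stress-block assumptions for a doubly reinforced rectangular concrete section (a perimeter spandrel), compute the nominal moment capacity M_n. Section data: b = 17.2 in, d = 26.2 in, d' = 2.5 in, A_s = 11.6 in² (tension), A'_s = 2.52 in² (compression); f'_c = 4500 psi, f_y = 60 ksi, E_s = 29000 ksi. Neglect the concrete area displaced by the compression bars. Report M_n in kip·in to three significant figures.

M_n ≈ 15600 kip·in

Assume both steels yield.
a = (A_s − A'_s) f_y/(0.85 f'_c b) = (11.6 − 2.52) × 60/(0.85 × 4.5 × 17.2) = 8.281 in.
c = a/β₁ = 8.281/0.825 = 10.038 in; ε'_s = 0.003(c − d')/c = 0.0023 ≥ ε_y = 0.0021, so the compression steel yields.
M_n = (A_s − A'_s) f_y (d − a/2) + A'_s f_y (d − d') = 544.8 × (26.2 − 4.1405) + 151.2 × (26.2 − 2.5) = 12018.0 + 3583.4 = 15601.4 kip·in.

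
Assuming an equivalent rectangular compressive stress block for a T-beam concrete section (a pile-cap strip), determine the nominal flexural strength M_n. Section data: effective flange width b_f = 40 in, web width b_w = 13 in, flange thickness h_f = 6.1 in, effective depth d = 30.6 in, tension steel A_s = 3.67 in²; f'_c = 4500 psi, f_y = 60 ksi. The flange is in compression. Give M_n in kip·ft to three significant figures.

M_n ≈ 548 kip·ft

Tension: T = A_s f_y = 3.67 × 60 = 220.2 kips.
Try a within the flange: a = T/(0.85 f'_c b_f) = 220.2/(0.85 × 4.5 × 40) = 1.439 in.
Since a = 1.439 ≤ h_f = 6.1 in, the stress block lies entirely in the flange; analyse as a rectangular beam of width b_f.
M_n = T(d − a/2) = 220.2 × (30.6 − 0.7195) = 6579.7 kip·in.
M_n = 6579.7/12 = 548.31 kip·ft.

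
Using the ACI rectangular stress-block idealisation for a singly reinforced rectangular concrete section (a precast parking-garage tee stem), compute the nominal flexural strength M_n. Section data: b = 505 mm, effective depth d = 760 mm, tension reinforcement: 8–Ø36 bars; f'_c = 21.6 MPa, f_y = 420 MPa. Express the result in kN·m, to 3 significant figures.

A_s = 8 × 1018 = 8144 mm².
T = A_s f_y = 8144 × 420 = 3420480 N = 3420.48 kN.
From C = T: a = T/(0.85 f'_c b) = 3420480/(0.85 × 21.6 × 505) = 368.91 mm.
M_n = T(d − a/2) = 3420.48 kN × (760 − 184.455) mm = 1968.64 kN·m.

M_n ≈ 1970 kN·m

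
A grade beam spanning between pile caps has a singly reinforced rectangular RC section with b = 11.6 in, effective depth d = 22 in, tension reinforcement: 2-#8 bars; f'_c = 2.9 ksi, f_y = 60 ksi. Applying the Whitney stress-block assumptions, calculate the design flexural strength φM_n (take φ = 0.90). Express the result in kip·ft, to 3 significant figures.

A_s = 2 × 0.79 = 1.58 in².
T = A_s f_y = 1.58 × 60 = 94.8 kips.
a = T/(0.85 f'_c b) = 94.8/(0.85 × 2.9 × 11.6) = 3.315 in.
M_n = T(d − a/2) = 94.8 × (22 − 1.6575) = 1928.5 kip·in = 1928.5/12 = 160.71 kip·ft.
φM_n = 0.90 × 160.71 = 144.64 kip·ft.

φM_n ≈ 145 kip·ft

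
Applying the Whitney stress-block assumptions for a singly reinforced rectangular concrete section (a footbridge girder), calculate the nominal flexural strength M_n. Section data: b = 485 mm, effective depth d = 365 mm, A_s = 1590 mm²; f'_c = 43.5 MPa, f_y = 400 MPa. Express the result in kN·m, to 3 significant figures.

T = A_s f_y = 1590 × 400 = 636000 N = 636 kN.
From C = T: a = T/(0.85 f'_c b) = 636000/(0.85 × 43.5 × 485) = 35.47 mm.
M_n = T(d − a/2) = 636 kN × (365 − 17.735) mm = 220.86 kN·m.

M_n ≈ 221 kN·m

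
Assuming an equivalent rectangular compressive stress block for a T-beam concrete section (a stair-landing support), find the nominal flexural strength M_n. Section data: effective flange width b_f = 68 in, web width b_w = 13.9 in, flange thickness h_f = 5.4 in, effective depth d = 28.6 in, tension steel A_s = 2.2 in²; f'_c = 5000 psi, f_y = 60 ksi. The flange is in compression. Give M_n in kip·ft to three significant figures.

Tension: T = A_s f_y = 2.2 × 60 = 132 kips.
Try a within the flange: a = T/(0.85 f'_c b_f) = 132/(0.85 × 5 × 68) = 0.457 in.
Since a = 0.457 ≤ h_f = 5.4 in, the stress block lies entirely in the flange; analyse as a rectangular beam of width b_f.
M_n = T(d − a/2) = 132 × (28.6 − 0.2285) = 3745.0 kip·in.
M_n = 3745.0/12 = 312.08 kip·ft.

M_n ≈ 312 kip·ft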